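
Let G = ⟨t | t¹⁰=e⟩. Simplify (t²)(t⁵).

Compute (t²) · (t⁵) by multiplying left to right and reducing via the relations at each step:
  (t²) · t⁵ = t⁷

Answer: t⁷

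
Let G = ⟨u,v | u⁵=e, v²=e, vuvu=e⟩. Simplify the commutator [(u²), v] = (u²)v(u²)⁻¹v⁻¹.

[(u²), v] = (u²)·v·(u²)⁻¹·v⁻¹.
  (u²) · v = u²v
  (u²v) · (u³) = u⁴v
  (u⁴v) · v = u⁴

Answer: u⁴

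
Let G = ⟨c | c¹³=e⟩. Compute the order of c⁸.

Compute successive powers until reaching e:
  (c⁸)¹ = c⁸, (c⁸)² = c³, (c⁸)³ = c¹¹, (c⁸)⁴ = c⁶, (c⁸)⁵ = c, (c⁸)⁶ = c⁹, (c⁸)⁷ = c⁴, (c⁸)⁸ = c¹², (c⁸)⁹ = c⁷, (c⁸)¹⁰ = c², (c⁸)¹¹ = c¹⁰, (c⁸)¹² = c⁵, (c⁸)¹³ = e.
The smallest positive k with (c⁸)ᵏ = e is 13.

Answer: 13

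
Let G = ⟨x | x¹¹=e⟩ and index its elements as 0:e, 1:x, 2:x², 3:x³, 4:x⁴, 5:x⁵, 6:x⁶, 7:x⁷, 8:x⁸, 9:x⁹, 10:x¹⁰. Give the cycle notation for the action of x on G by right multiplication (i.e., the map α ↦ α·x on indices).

(0 1 2 3 4 5 6 7 8 9 10)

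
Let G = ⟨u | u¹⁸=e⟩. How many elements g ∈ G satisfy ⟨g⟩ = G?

G is cyclic of order 18. An element generates G iff its order is 18, and a cyclic group of order 18 has exactly φ(18) = 6 such elements.

Answer: 6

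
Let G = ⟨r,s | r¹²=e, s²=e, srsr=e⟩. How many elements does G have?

Enumerate words in the generators, reducing via the relations: the distinct elements are
  {e, r, s, rs, r², r³, r⁴, r⁵, r⁶, r⁷, r⁸, r⁹, r²s, r³s, r¹¹, r¹⁰, r⁴s, r⁵s, r⁶s, r⁷s, r⁸s, r⁹s, r¹¹s, r¹⁰s}.
No further products give new elements, so |G| = 24.

Answer: 24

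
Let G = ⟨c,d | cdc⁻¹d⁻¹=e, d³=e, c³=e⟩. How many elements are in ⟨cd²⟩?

|⟨cd²⟩| equals the order of cd². Compute successive powers until reaching e:
  (cd²)¹ = cd², (cd²)² = c²d, (cd²)³ = e.
The smallest positive k with (cd²)ᵏ = e is 3, so |⟨cd²⟩| = 3.

Answer: 3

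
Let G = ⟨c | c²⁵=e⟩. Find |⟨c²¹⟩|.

|⟨c²¹⟩| equals the order of c²¹. Compute successive powers until reaching e:
  (c²¹)¹ = c²¹, (c²¹)² = c¹⁷, (c²¹)³ = c¹³, (c²¹)⁴ = c⁹, (c²¹)⁵ = c⁵, (c²¹)⁶ = c, (c²¹)⁷ = c²², (c²¹)⁸ = c¹⁸, (c²¹)⁹ = c¹⁴, (c²¹)¹⁰ = c¹⁰, (c²¹)¹¹ = c⁶, (c²¹)¹² = c², (c²¹)¹³ = c²³, (c²¹)¹⁴ = c¹⁹, (c²¹)¹⁵ = c¹⁵, (c²¹)¹⁶ = c¹¹, (c²¹)¹⁷ = c⁷, (c²¹)¹⁸ = c³, (c²¹)¹⁹ = c²⁴, (c²¹)²⁰ = c²⁰, (c²¹)²¹ = c¹⁶, (c²¹)²² = c¹², (c²¹)²³ = c⁸, (c²¹)²⁴ = c⁴, (c²¹)²⁵ = e.
The smallest positive k with (c²¹)ᵏ = e is 25, so |⟨c²¹⟩| = 25.

Answer: 25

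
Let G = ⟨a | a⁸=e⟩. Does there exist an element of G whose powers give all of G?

|G| = 8. The element a has order 8 (its powers give 8 distinct elements), so ⟨a⟩ = G and G is cyclic.

Answer: Yes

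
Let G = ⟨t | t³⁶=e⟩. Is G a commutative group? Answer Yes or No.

G has a single generator, so G is cyclic and hence abelian.

Answer: Yes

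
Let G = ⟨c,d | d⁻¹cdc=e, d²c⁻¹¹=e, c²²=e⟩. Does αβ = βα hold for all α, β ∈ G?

c·d = cd but d·c = c¹⁰d⁻¹, so c·d ≠ d·c and G is not abelian.

Answer: No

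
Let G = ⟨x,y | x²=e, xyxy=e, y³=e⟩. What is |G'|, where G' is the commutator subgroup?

G' = [G, G] is generated by all commutators. The generator-pair commutators are: [x, y] = y.
The subgroup they normally generate is {e, y, y²}, of order 3.
Check: |G/G'| = 6/3 = 2 is the order of the abelianisation.

Answer: 3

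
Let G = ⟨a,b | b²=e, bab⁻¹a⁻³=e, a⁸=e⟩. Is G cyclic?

Every cyclic group is abelian. But a·b = ab while b·a = a³b, so a·b ≠ b·a and G is not abelian. Hence G is not cyclic.

Answer: No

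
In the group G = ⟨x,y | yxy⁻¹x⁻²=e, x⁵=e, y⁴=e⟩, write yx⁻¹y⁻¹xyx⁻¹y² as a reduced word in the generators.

Multiply left to right, reducing at each step:
  y · x⁻¹ = x³y
  (x³y) · y⁻¹ = x³
  (x³) · x = x⁴
  (x⁴) · y = x⁴y
  (x⁴y) · x⁻¹ = x²y
  (x²y) · y² = x²y³

Answer: x²y³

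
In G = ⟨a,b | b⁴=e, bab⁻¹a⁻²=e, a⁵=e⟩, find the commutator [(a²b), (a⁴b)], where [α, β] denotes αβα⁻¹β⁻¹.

[(a²b), (a⁴b)] = (a²b)·(a⁴b)·(a²b)⁻¹·(a⁴b)⁻¹.
  (a²b) · (a⁴b) = b²
  (b²) · (a⁴b³) = ab
  (ab) · (a³b³) = a²

Answer: a²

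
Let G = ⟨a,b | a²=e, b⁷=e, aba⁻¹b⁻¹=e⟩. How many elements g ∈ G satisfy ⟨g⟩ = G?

G is cyclic of order 14. An element generates G iff its order is 14, and a cyclic group of order 14 has exactly φ(14) = 6 such elements.

Answer: 6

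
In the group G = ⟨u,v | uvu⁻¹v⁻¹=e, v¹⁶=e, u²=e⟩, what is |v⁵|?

Compute successive powers until reaching e:
  (v⁵)¹ = v⁵, (v⁵)² = v¹⁰, (v⁵)³ = v¹⁵, (v⁵)⁴ = v⁴, (v⁵)⁵ = v⁹, (v⁵)⁶ = v¹⁴, (v⁵)⁷ = v³, (v⁵)⁸ = v⁸, (v⁵)⁹ = v¹³, (v⁵)¹⁰ = v², (v⁵)¹¹ = v⁷, (v⁵)¹² = v¹², (v⁵)¹³ = v, (v⁵)¹⁴ = v⁶, (v⁵)¹⁵ = v¹¹, (v⁵)¹⁶ = e.
The smallest positive k with (v⁵)ᵏ = e is 16.

Answer: 16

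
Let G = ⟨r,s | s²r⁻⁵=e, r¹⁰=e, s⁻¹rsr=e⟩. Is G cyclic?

Every cyclic group is abelian. But r·s = rs while s·r = r⁴s⁻¹, so r·s ≠ s·r and G is not abelian. Hence G is not cyclic.

Answer: No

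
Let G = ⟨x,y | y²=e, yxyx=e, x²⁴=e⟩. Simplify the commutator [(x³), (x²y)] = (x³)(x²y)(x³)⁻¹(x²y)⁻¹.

[(x³), (x²y)] = (x³)·(x²y)·(x³)⁻¹·(x²y)⁻¹.
  (x³) · (x²y) = x⁵y
  (x⁵y) · (x²¹) = x⁸y
  (x⁸y) · (x²y) = x⁶

Answer: x⁶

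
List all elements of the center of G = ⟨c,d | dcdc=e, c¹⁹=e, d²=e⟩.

An element z ∈ Z(G) iff z commutes with every generator.
For example e is central: e·c = c = c·e; e·d = d = d·e.
Whereas c ∉ Z(G) since c·d = cd ≠ c¹⁸d = d·c.
Checking each of the 38 elements this way gives Z(G) = {e}, of order 1.

Answer: {e}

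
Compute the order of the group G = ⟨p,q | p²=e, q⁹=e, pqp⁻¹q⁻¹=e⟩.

Enumerate words in the generators, reducing via the relations: the distinct elements are
  {e, p, q, pq, q², q³, q⁴, q⁵, q⁶, q⁷, q⁸, pq², pq³, pq⁴, pq⁵, pq⁶, pq⁷, pq⁸}.
No further products give new elements, so |G| = 18.

Answer: 18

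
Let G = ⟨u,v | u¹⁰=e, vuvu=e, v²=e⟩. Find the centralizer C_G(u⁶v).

⟨u⁶v⟩ ⊆ C_G(u⁶v) since powers of u⁶v commute with u⁶v; so |C_G(u⁶v)| ≥ |⟨u⁶v⟩| = 2.
By orbit–stabilizer, |C_G(u⁶v)| = |G| / |conj. class of u⁶v| = 20 / 5 = 4.
The 4 elements commuting with u⁶v are {e, u⁵, uv, u⁶v}.

Answer: {e, u⁵, uv, u⁶v}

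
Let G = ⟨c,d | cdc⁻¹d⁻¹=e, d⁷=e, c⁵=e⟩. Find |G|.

Enumerate words in the generators, reducing via the relations: the distinct elements are
  {c, d, e, cd, c², c³, c⁴, d², d³, d⁴, d⁵, d⁶, cd², cd³, cd⁴, cd⁵, cd⁶, c²d, c³d, c⁴d, c²d², c²d³, c²d⁴, c²d⁵, c²d⁶, c³d², c³d³, c³d⁴, c³d⁵, c³d⁶, c⁴d², c⁴d³, c⁴d⁴, c⁴d⁵, c⁴d⁶}.
No further products give new elements, so |G| = 35.

Answer: 35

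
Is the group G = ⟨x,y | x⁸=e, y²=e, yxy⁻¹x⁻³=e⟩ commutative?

x·y = xy but y·x = x³y, so x·y ≠ y·x and G is not abelian.

Answer: No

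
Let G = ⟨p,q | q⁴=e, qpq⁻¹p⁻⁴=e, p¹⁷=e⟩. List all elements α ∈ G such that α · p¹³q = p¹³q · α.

⟨p¹³q⟩ ⊆ C_G(p¹³q) since powers of p¹³q commute with p¹³q; so |C_G(p¹³q)| ≥ |⟨p¹³q⟩| = 4.
By orbit–stabilizer, |C_G(p¹³q)| = |G| / |conj. class of p¹³q| = 68 / 17 = 4.
The 4 elements commuting with p¹³q are {e, pq³, p¹³q, p¹⁴q²}.

Answer: {e, pq³, p¹³q, p¹⁴q²}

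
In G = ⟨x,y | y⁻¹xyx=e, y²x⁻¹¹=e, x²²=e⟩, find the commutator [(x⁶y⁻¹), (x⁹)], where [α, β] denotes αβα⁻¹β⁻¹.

[(x⁶y⁻¹), (x⁹)] = (x⁶y⁻¹)·(x⁹)·(x⁶y⁻¹)⁻¹·(x⁹)⁻¹.
  (x⁶y⁻¹) · (x⁹) = x⁸y
  (x⁸y) · (x⁶y) = x¹³
  (x¹³) · (x¹³) = x⁴

Answer: x⁴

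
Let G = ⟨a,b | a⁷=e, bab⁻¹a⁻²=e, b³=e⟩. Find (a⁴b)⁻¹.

The order of (a⁴b) is 3 (smallest k with (a⁴b)ᵏ = e), so (a⁴b)⁻¹ = (a⁴b)² = a⁵b².
Check: (a⁴b) · (a⁵b²) → (a⁴b) · a⁵ = b;   b · b² = e, giving e as required.

Answer: a⁵b²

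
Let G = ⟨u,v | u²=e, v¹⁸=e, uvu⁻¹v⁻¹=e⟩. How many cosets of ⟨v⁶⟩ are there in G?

First find ord(v⁶) by computing successive powers:
  (v⁶)¹ = v⁶, (v⁶)² = v¹², (v⁶)³ = e.
So |⟨v⁶⟩| = ord(v⁶) = 3. With |G| = 36, by Lagrange [G : ⟨v⁶⟩] = 36/3 = 12.

Answer: 12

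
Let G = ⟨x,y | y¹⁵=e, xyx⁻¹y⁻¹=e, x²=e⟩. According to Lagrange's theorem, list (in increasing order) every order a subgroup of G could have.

|G| = 30 = 2 · 3 · 5. By Lagrange's theorem the order of any subgroup divides 30; the divisors of 30 are 1, 2, 3, 5, 6, 10, 15, 30.

Answer: 1, 2, 3, 5, 6, 10, 15, 30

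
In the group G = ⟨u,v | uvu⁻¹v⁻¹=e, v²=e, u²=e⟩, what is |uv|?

Compute successive powers until reaching e:
  (uv)¹ = uv, (uv)² = e.
The smallest positive k with (uv)ᵏ = e is 2.

Answer: 2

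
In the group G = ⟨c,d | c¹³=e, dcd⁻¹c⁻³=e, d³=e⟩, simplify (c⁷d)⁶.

Compute successive powers of (c⁷d), reducing at each step:
  (c⁷d)²: (c⁷d) · c⁷ = c²d;   (c²d) · d = c²d²
  (c⁷d)³: (c²d²) · c⁷ = d²;   (d²) · d = e
  (c⁷d)⁴: e · c⁷ = c⁷;   (c⁷) · d = c⁷d
  (c⁷d)⁵: (c⁷d) · c⁷ = c²d;   (c²d) · d = c²d²
  (c⁷d)⁶: (c²d²) · c⁷ = d²;   (d²) · d = e

Answer: e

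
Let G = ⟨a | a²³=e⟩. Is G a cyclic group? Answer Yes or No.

|G| = 23. The element a has order 23 (its powers give 23 distinct elements), so ⟨a⟩ = G and G is cyclic.

Answer: Yes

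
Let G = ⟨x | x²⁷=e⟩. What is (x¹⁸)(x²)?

Compute (x¹⁸) · (x²) by multiplying left to right and reducing via the relations at each step:
  (x¹⁸) · x² = x²⁰

Answer: x²⁰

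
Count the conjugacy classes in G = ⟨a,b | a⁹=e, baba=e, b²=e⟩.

The conjugacy classes (representative and size) are:
  [e] (size 1), [a⁸] (size 2), [a⁷] (size 2), [a⁶] (size 2), [a⁵] (size 2), [a⁴b] (size 9).
Class equation: 1 + 2 + 2 + 2 + 2 + 9 = 18 = |G|. So G has 6 conjugacy classes.

Answer: 6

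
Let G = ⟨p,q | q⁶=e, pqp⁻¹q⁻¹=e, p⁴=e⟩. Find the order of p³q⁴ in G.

Compute successive powers until reaching e:
  (p³q⁴)¹ = p³q⁴, (p³q⁴)² = p²q², (p³q⁴)³ = p, (p³q⁴)⁴ = q⁴, (p³q⁴)⁵ = p³q², (p³q⁴)⁶ = p², (p³q⁴)⁷ = pq⁴, (p³q⁴)⁸ = q², (p³q⁴)⁹ = p³, (p³q⁴)¹⁰ = p²q⁴, (p³q⁴)¹¹ = pq², (p³q⁴)¹² = e.
The smallest positive k with (p³q⁴)ᵏ = e is 12.

Answer: 12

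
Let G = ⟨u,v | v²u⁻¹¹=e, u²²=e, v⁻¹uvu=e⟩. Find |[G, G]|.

G' = [G, G] is generated by all commutators. The generator-pair commutators are: [u, v] = u².
The subgroup they normally generate is {e, u², u⁴, u⁶, u⁸, u¹⁰, u¹², u¹⁴, u¹⁶, u¹⁸, u²⁰}, of order 11.
Check: |G/G'| = 44/11 = 4 is the order of the abelianisation.

Answer: 11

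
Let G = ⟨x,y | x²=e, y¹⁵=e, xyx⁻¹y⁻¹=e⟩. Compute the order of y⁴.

Compute successive powers until reaching e:
  (y⁴)¹ = y⁴, (y⁴)² = y⁸, (y⁴)³ = y¹², (y⁴)⁴ = y, (y⁴)⁵ = y⁵, (y⁴)⁶ = y⁹, (y⁴)⁷ = y¹³, (y⁴)⁸ = y², (y⁴)⁹ = y⁶, (y⁴)¹⁰ = y¹⁰, (y⁴)¹¹ = y¹⁴, (y⁴)¹² = y³, (y⁴)¹³ = y⁷, (y⁴)¹⁴ = y¹¹, (y⁴)¹⁵ = e.
The smallest positive k with (y⁴)ᵏ = e is 15.

Answer: 15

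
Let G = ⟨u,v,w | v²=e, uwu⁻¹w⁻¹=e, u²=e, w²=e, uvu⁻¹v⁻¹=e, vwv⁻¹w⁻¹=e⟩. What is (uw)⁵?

Compute successive powers of (uw), reducing at each step:
  (uw)²: (uw) · u = w;   w · w = e
  (uw)³: e · u = u;   u · w = uw
  (uw)⁴: (uw) · u = w;   w · w = e
  (uw)⁵: e · u = u;   u · w = uw

Answer: uw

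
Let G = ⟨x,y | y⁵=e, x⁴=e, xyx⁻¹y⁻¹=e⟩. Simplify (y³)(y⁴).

Compute (y³) · (y⁴) by multiplying left to right and reducing via the relations at each step:
  (y³) · y⁴ = y²

Answer: y²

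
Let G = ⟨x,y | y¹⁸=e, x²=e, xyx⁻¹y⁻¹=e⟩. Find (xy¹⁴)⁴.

Compute successive powers of (xy¹⁴), reducing at each step:
  (xy¹⁴)²: (xy¹⁴) · x = y¹⁴;   (y¹⁴) · y¹⁴ = y¹⁰
  (xy¹⁴)³: (y¹⁰) · x = xy¹⁰;   (xy¹⁰) · y¹⁴ = xy⁶
  (xy¹⁴)⁴: (xy⁶) · x = y⁶;   (y⁶) · y¹⁴ = y²

Answer: y²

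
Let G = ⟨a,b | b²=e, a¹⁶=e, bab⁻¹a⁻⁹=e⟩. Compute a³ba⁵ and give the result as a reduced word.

Multiply left to right, reducing at each step:
  (a³) · b = a³b
  (a³b) · a⁵ = b

Answer: b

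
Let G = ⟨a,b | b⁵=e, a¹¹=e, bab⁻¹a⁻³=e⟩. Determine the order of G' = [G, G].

G' = [G, G] is generated by all commutators. The generator-pair commutators are: [a, b] = a⁹.
The subgroup they normally generate is {e, a, a², a³, a⁴, a⁵, a⁶, a⁷, a⁸, a⁹, a¹⁰}, of order 11.
Check: |G/G'| = 55/11 = 5 is the order of the abelianisation.

Answer: 11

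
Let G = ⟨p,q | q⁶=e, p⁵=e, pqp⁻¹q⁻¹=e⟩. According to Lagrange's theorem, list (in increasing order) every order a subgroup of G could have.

|G| = 30 = 2 · 3 · 5. By Lagrange's theorem the order of any subgroup divides 30; the divisors of 30 are 1, 2, 3, 5, 6, 10, 15, 30.

Answer: 1, 2, 3, 5, 6, 10, 15, 30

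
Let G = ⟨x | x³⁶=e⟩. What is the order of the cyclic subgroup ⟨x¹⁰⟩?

|⟨x¹⁰⟩| equals the order of x¹⁰. Compute successive powers until reaching e:
  (x¹⁰)¹ = x¹⁰, (x¹⁰)² = x²⁰, (x¹⁰)³ = x³⁰, (x¹⁰)⁴ = x⁴, (x¹⁰)⁵ = x¹⁴, (x¹⁰)⁶ = x²⁴, (x¹⁰)⁷ = x³⁴, (x¹⁰)⁸ = x⁸, (x¹⁰)⁹ = x¹⁸, (x¹⁰)¹⁰ = x²⁸, (x¹⁰)¹¹ = x², (x¹⁰)¹² = x¹², (x¹⁰)¹³ = x²², (x¹⁰)¹⁴ = x³², (x¹⁰)¹⁵ = x⁶, (x¹⁰)¹⁶ = x¹⁶, (x¹⁰)¹⁷ = x²⁶, (x¹⁰)¹⁸ = e.
The smallest positive k with (x¹⁰)ᵏ = e is 18, so |⟨x¹⁰⟩| = 18.

Answer: 18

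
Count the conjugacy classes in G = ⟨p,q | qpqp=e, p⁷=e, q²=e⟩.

The conjugacy classes (representative and size) are:
  [e] (size 1), [p⁶] (size 2), [p⁵] (size 2), [p⁴] (size 2), [pq] (size 7).
Class equation: 1 + 2 + 2 + 2 + 7 = 14 = |G|. So G has 5 conjugacy classes.

Answer: 5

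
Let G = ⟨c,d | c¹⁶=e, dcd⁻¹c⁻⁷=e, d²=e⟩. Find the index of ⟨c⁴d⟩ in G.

First find ord(c⁴d) by computing successive powers:
  (c⁴d)¹ = c⁴d, (c⁴d)² = e.
So |⟨c⁴d⟩| = ord(c⁴d) = 2. With |G| = 32, by Lagrange [G : ⟨c⁴d⟩] = 32/2 = 16.

Answer: 16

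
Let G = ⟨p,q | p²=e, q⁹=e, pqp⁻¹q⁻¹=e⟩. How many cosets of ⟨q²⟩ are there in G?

First find ord(q²) by computing successive powers:
  (q²)¹ = q², (q²)² = q⁴, (q²)³ = q⁶, (q²)⁴ = q⁸, (q²)⁵ = q, (q²)⁶ = q³, (q²)⁷ = q⁵, (q²)⁸ = q⁷, (q²)⁹ = e.
So |⟨q²⟩| = ord(q²) = 9. With |G| = 18, by Lagrange [G : ⟨q²⟩] = 18/9 = 2.

Answer: 2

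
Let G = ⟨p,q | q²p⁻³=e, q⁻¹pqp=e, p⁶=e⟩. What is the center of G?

An element z ∈ Z(G) iff z commutes with every generator.
For example p³ is central: (p³)·p = p⁴ = p·(p³); (p³)·q = q⁻¹ = q·(p³).
Whereas p ∉ Z(G) since p·q = pq ≠ p²q⁻¹ = q·p.
Checking each of the 12 elements this way gives Z(G) = {e, p³}, of order 2.

Answer: {e, p³}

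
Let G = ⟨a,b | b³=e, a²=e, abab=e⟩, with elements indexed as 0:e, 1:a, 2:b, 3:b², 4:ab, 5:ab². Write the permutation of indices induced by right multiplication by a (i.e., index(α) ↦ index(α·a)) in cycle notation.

(0 1)(2 5)(3 4)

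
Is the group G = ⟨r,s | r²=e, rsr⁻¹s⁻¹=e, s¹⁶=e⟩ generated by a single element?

|G| = 32, but the maximum element order in G is 16 < 32. No single element generates all of G, so G is not cyclic.

Answer: No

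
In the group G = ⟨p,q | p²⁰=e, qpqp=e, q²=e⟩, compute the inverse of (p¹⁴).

The order of (p¹⁴) is 10 (smallest k with (p¹⁴)ᵏ = e), so (p¹⁴)⁻¹ = (p¹⁴)⁹ = p⁶.
Check: (p¹⁴) · (p⁶) → (p¹⁴) · p⁶ = e, giving e as required.

Answer: p⁶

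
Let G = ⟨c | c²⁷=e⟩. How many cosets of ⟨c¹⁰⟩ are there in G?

First find ord(c¹⁰) by computing successive powers:
  (c¹⁰)¹ = c¹⁰, (c¹⁰)² = c²⁰, (c¹⁰)³ = c³, (c¹⁰)⁴ = c¹³, (c¹⁰)⁵ = c²³, (c¹⁰)⁶ = c⁶, (c¹⁰)⁷ = c¹⁶, (c¹⁰)⁸ = c²⁶, (c¹⁰)⁹ = c⁹, (c¹⁰)¹⁰ = c¹⁹, (c¹⁰)¹¹ = c², (c¹⁰)¹² = c¹², (c¹⁰)¹³ = c²², (c¹⁰)¹⁴ = c⁵, (c¹⁰)¹⁵ = c¹⁵, (c¹⁰)¹⁶ = c²⁵, (c¹⁰)¹⁷ = c⁸, (c¹⁰)¹⁸ = c¹⁸, (c¹⁰)¹⁹ = c, (c¹⁰)²⁰ = c¹¹, (c¹⁰)²¹ = c²¹, (c¹⁰)²² = c⁴, (c¹⁰)²³ = c¹⁴, (c¹⁰)²⁴ = c²⁴, (c¹⁰)²⁵ = c⁷, (c¹⁰)²⁶ = c¹⁷, (c¹⁰)²⁷ = e.
So |⟨c¹⁰⟩| = ord(c¹⁰) = 27. With |G| = 27, by Lagrange [G : ⟨c¹⁰⟩] = 27/27 = 1.

Answer: 1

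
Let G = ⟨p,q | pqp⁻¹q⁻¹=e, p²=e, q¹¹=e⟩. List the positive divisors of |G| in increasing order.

|G| = 22 = 2 · 11. By Lagrange's theorem the order of any subgroup divides 22; the divisors of 22 are 1, 2, 11, 22.

Answer: 1, 2, 11, 22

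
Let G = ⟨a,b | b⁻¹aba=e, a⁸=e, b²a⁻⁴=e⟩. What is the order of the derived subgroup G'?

G' = [G, G] is generated by all commutators. The generator-pair commutators are: [a, b] = a².
The subgroup they normally generate is {e, a², a⁴, a⁶}, of order 4.
Check: |G/G'| = 16/4 = 4 is the order of the abelianisation.

Answer: 4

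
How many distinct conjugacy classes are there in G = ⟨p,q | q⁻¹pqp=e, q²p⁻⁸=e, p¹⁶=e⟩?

The conjugacy classes (representative and size) are:
  [e] (size 1), [p] (size 2), [p¹⁴] (size 2), [p³] (size 2), [p¹²] (size 2), [p⁵] (size 2), [p¹⁰] (size 2), [p⁷] (size 2), [p⁸] (size 1), [p⁶q] (size 8), [p³q⁻¹] (size 8).
Class equation: 1 + 2 + 2 + 2 + 2 + 2 + 2 + 2 + 1 + 8 + 8 = 32 = |G|. So G has 11 conjugacy classes.

Answer: 11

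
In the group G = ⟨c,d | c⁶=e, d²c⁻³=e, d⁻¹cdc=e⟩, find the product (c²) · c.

Compute (c²) · c by multiplying left to right and reducing via the relations at each step:
  (c²) · c = c³

Answer: c³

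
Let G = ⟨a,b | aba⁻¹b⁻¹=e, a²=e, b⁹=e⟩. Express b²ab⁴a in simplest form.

Multiply left to right, reducing at each step:
  (b²) · a = ab²
  (ab²) · b⁴ = ab⁶
  (ab⁶) · a = b⁶

Answer: b⁶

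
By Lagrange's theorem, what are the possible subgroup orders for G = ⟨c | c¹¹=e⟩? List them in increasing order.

|G| = 11 = 11. By Lagrange's theorem the order of any subgroup divides 11; the divisors of 11 are 1, 11.

Answer: 1, 11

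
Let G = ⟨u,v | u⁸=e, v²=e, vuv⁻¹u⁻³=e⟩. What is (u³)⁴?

Compute successive powers of (u³), reducing at each step:
  (u³)²: (u³) · u³ = u⁶
  (u³)³: (u⁶) · u³ = u
  (u³)⁴: u · u³ = u⁴

Answer: u⁴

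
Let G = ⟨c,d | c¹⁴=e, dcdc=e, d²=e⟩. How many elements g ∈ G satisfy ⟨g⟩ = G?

⟨g⟩ = G would require ord(g) = |G| = 28, but the maximum element order in G is 14 < 28. So G is not cyclic and no single element generates it: the count is 0.

Answer: 0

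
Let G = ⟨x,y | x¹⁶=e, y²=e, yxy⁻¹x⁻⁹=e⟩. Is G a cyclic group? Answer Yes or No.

Every cyclic group is abelian. But x·y = xy while y·x = x⁹y, so x·y ≠ y·x and G is not abelian. Hence G is not cyclic.

Answer: No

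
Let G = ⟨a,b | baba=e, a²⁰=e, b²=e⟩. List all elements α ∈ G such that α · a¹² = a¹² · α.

⟨a¹²⟩ ⊆ C_G(a¹²) since powers of a¹² commute with a¹²; so |C_G(a¹²)| ≥ |⟨a¹²⟩| = 5.
By orbit–stabilizer, |C_G(a¹²)| = |G| / |conj. class of a¹²| = 40 / 2 = 20.
The 20 elements commuting with a¹² are {e, a, a², a³, a⁴, a⁵, a⁶, a⁷, a⁸, a⁹, a¹⁰, a¹¹, a¹², a¹³, a¹⁴, a¹⁵, a¹⁶, a¹⁷, a¹⁸, a¹⁹}.

Answer: {e, a, a², a³, a⁴, a⁵, a⁶, a⁷, a⁸, a⁹, a¹⁰, a¹¹, a¹², a¹³, a¹⁴, a¹⁵, a¹⁶, a¹⁷, a¹⁸, a¹⁹}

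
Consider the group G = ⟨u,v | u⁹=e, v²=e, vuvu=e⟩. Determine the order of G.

Enumerate words in the generators, reducing via the relations: the distinct elements are
  {e, u, v, uv, u², u³, u⁴, u⁵, u⁶, u⁷, u⁸, u²v, u³v, u⁴v, u⁵v, u⁶v, u⁷v, u⁸v}.
No further products give new elements, so |G| = 18.

Answer: 18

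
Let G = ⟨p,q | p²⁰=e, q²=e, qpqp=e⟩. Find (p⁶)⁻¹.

The order of (p⁶) is 10 (smallest k with (p⁶)ᵏ = e), so (p⁶)⁻¹ = (p⁶)⁹ = p¹⁴.
Check: (p⁶) · (p¹⁴) → (p⁶) · p¹⁴ = e, giving e as required.

Answer: p¹⁴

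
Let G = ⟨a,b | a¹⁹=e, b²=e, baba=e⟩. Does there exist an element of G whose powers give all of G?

Every cyclic group is abelian. But a·b = ab while b·a = a¹⁸b, so a·b ≠ b·a and G is not abelian. Hence G is not cyclic.

Answer: No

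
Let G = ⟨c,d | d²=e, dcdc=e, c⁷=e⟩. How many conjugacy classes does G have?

The conjugacy classes (representative and size) are:
  [e] (size 1), [c⁶] (size 2), [c⁵] (size 2), [c⁴] (size 2), [cd] (size 7).
Class equation: 1 + 2 + 2 + 2 + 7 = 14 = |G|. So G has 5 conjugacy classes.

Answer: 5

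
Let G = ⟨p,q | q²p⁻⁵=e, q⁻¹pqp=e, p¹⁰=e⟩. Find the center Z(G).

An element z ∈ Z(G) iff z commutes with every generator.
For example p⁵ is central: (p⁵)·p = p⁶ = p·(p⁵); (p⁵)·q = q⁻¹ = q·(p⁵).
Whereas p ∉ Z(G) since p·q = pq ≠ p⁴q⁻¹ = q·p.
Checking each of the 20 elements this way gives Z(G) = {e, p⁵}, of order 2.

Answer: {e, p⁵}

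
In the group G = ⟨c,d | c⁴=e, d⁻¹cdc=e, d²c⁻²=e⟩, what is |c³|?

Compute successive powers until reaching e:
  (c³)¹ = c³, (c³)² = c², (c³)³ = c, (c³)⁴ = e.
The smallest positive k with (c³)ᵏ = e is 4.

Answer: 4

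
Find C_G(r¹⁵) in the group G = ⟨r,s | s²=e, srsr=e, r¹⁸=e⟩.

⟨r¹⁵⟩ ⊆ C_G(r¹⁵) since powers of r¹⁵ commute with r¹⁵; so |C_G(r¹⁵)| ≥ |⟨r¹⁵⟩| = 6.
By orbit–stabilizer, |C_G(r¹⁵)| = |G| / |conj. class of r¹⁵| = 36 / 2 = 18.
The 18 elements commuting with r¹⁵ are {e, r, r², r³, r⁴, r⁵, r⁶, r⁷, r⁸, r⁹, r¹⁰, r¹¹, r¹², r¹³, r¹⁴, r¹⁵, r¹⁶, r¹⁷}.

Answer: {e, r, r², r³, r⁴, r⁵, r⁶, r⁷, r⁸, r⁹, r¹⁰, r¹¹, r¹², r¹³, r¹⁴, r¹⁵, r¹⁶, r¹⁷}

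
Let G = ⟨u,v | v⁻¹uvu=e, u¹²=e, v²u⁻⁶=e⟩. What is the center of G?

An element z ∈ Z(G) iff z commutes with every generator.
For example u⁶ is central: (u⁶)·u = u⁷ = u·(u⁶); (u⁶)·v = v⁻¹ = v·(u⁶).
Whereas u ∉ Z(G) since u·v = uv ≠ u⁵v⁻¹ = v·u.
Checking each of the 24 elements this way gives Z(G) = {e, u⁶}, of order 2.

Answer: {e, u⁶}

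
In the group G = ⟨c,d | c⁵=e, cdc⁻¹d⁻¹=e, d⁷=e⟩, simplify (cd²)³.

Compute successive powers of (cd²), reducing at each step:
  (cd²)²: (cd²) · c = c²d²;   (c²d²) · d² = c²d⁴
  (cd²)³: (c²d⁴) · c = c³d⁴;   (c³d⁴) · d² = c³d⁶

Answer: c³d⁶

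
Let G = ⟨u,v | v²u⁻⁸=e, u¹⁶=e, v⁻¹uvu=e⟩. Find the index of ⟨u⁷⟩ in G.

First find ord(u⁷) by computing successive powers:
  (u⁷)¹ = u⁷, (u⁷)² = u¹⁴, (u⁷)³ = u⁵, (u⁷)⁴ = u¹², (u⁷)⁵ = u³, (u⁷)⁶ = u¹⁰, (u⁷)⁷ = u, (u⁷)⁸ = u⁸, (u⁷)⁹ = u¹⁵, (u⁷)¹⁰ = u⁶, (u⁷)¹¹ = u¹³, (u⁷)¹² = u⁴, (u⁷)¹³ = u¹¹, (u⁷)¹⁴ = u², (u⁷)¹⁵ = u⁹, (u⁷)¹⁶ = e.
So |⟨u⁷⟩| = ord(u⁷) = 16. With |G| = 32, by Lagrange [G : ⟨u⁷⟩] = 32/16 = 2.

Answer: 2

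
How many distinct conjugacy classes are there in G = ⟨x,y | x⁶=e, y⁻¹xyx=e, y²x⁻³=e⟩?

The conjugacy classes (representative and size) are:
  [e] (size 1), [x] (size 2), [x²] (size 2), [x³] (size 1), [xy⁻¹] (size 3), [x²y⁻¹] (size 3).
Class equation: 1 + 2 + 2 + 1 + 3 + 3 = 12 = |G|. So G has 6 conjugacy classes.

Answer: 6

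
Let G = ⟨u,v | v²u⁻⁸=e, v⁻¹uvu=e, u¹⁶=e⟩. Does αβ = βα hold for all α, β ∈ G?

u·v = uv but v·u = u⁷v⁻¹, so u·v ≠ v·u and G is not abelian.

Answer: No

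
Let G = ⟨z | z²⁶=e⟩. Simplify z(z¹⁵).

Compute z · (z¹⁵) by multiplying left to right and reducing via the relations at each step:
  z · z¹⁵ = z¹⁶

Answer: z¹⁶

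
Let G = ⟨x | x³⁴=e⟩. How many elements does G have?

G is generated by a single element, so G is cyclic. The relator gives x³⁴ = e and no smaller power is forced to be e, so the 34 powers {e, x, x², x³, x⁴, x⁵, x⁶, x⁷, x⁸, x⁹, x²², x²³, x²¹, x²⁰, x²⁴, x²⁵, x²⁶, x²⁷, x²⁸, x²⁹, x³², x³³, x³¹, x³⁰, x¹², x¹³, x¹¹, x¹⁰, x¹⁴, x¹⁵, x¹⁶, x¹⁷, x¹⁸, x¹⁹} are distinct. Hence |G| = 34.

Answer: 34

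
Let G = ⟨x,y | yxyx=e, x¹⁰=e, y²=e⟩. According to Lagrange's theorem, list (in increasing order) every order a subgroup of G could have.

|G| = 20 = 2² · 5. By Lagrange's theorem the order of any subgroup divides 20; the divisors of 20 are 1, 2, 4, 5, 10, 20.

Answer: 1, 2, 4, 5, 10, 20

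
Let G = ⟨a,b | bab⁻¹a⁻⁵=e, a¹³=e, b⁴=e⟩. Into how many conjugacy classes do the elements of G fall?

The conjugacy classes (representative and size) are:
  [e] (size 1), [a] (size 4), [a²] (size 4), [a⁹] (size 4), [a¹²b] (size 13), [a⁴b²] (size 13), [a¹²b³] (size 13).
Class equation: 1 + 4 + 4 + 4 + 13 + 13 + 13 = 52 = |G|. So G has 7 conjugacy classes.

Answer: 7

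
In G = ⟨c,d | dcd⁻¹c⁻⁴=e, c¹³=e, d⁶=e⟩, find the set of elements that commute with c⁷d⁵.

⟨c⁷d⁵⟩ ⊆ C_G(c⁷d⁵) since powers of c⁷d⁵ commute with c⁷d⁵; so |C_G(c⁷d⁵)| ≥ |⟨c⁷d⁵⟩| = 6.
By orbit–stabilizer, |C_G(c⁷d⁵)| = |G| / |conj. class of c⁷d⁵| = 78 / 13 = 6.
The 6 elements commuting with c⁷d⁵ are {e, c³d², c⁷d⁵, c¹¹d, c¹⁰d³, c¹²d⁴}.

Answer: {e, c³d², c⁷d⁵, c¹¹d, c¹⁰d³, c¹²d⁴}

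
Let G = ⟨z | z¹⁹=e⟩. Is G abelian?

G has a single generator, so G is cyclic and hence abelian.

Answer: Yes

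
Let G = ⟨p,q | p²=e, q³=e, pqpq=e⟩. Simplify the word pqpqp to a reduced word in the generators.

Multiply left to right, reducing at each step:
  p · q = pq
  (pq) · p = q²
  (q²) · q = e
  e · p = p

Answer: p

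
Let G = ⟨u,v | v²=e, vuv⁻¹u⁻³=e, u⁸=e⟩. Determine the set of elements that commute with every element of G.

An element z ∈ Z(G) iff z commutes with every generator.
For example u⁴ is central: (u⁴)·u = u⁵ = u·(u⁴); (u⁴)·v = u⁴v = v·(u⁴).
Whereas u ∉ Z(G) since u·v = uv ≠ u³v = v·u.
Checking each of the 16 elements this way gives Z(G) = {e, u⁴}, of order 2.

Answer: {e, u⁴}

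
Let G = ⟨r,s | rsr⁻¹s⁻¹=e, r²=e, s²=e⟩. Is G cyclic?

|G| = 4, but the maximum element order in G is 2 < 4. No single element generates all of G, so G is not cyclic.

Answer: No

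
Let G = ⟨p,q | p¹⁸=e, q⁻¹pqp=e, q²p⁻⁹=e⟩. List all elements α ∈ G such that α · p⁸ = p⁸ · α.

⟨p⁸⟩ ⊆ C_G(p⁸) since powers of p⁸ commute with p⁸; so |C_G(p⁸)| ≥ |⟨p⁸⟩| = 9.
By orbit–stabilizer, |C_G(p⁸)| = |G| / |conj. class of p⁸| = 36 / 2 = 18.
The 18 elements commuting with p⁸ are {e, p, p², p³, p⁴, p⁵, p⁶, p⁷, p⁸, p⁹, p¹⁰, p¹¹, p¹², p¹³, p¹⁴, p¹⁵, p¹⁶, p¹⁷}.

Answer: {e, p, p², p³, p⁴, p⁵, p⁶, p⁷, p⁸, p⁹, p¹⁰, p¹¹, p¹², p¹³, p¹⁴, p¹⁵, p¹⁶, p¹⁷}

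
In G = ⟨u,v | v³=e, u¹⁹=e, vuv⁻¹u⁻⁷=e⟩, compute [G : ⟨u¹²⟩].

First find ord(u¹²) by computing successive powers:
  (u¹²)¹ = u¹², (u¹²)² = u⁵, (u¹²)³ = u¹⁷, (u¹²)⁴ = u¹⁰, (u¹²)⁵ = u³, (u¹²)⁶ = u¹⁵, (u¹²)⁷ = u⁸, (u¹²)⁸ = u, (u¹²)⁹ = u¹³, (u¹²)¹⁰ = u⁶, (u¹²)¹¹ = u¹⁸, (u¹²)¹² = u¹¹, (u¹²)¹³ = u⁴, (u¹²)¹⁴ = u¹⁶, (u¹²)¹⁵ = u⁹, (u¹²)¹⁶ = u², (u¹²)¹⁷ = u¹⁴, (u¹²)¹⁸ = u⁷, (u¹²)¹⁹ = e.
So |⟨u¹²⟩| = ord(u¹²) = 19. With |G| = 57, by Lagrange [G : ⟨u¹²⟩] = 57/19 = 3.

Answer: 3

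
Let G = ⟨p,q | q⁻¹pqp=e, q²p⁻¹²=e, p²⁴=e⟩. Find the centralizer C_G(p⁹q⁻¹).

⟨p⁹q⁻¹⟩ ⊆ C_G(p⁹q⁻¹) since powers of p⁹q⁻¹ commute with p⁹q⁻¹; so |C_G(p⁹q⁻¹)| ≥ |⟨p⁹q⁻¹⟩| = 4.
By orbit–stabilizer, |C_G(p⁹q⁻¹)| = |G| / |conj. class of p⁹q⁻¹| = 48 / 12 = 4.
The 4 elements commuting with p⁹q⁻¹ are {e, p¹², p⁹q, p⁹q⁻¹}.

Answer: {e, p¹², p⁹q, p⁹q⁻¹}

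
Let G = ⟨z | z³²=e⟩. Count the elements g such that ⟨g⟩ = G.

G is cyclic of order 32. An element generates G iff its order is 32, and a cyclic group of order 32 has exactly φ(32) = 16 such elements.

Answer: 16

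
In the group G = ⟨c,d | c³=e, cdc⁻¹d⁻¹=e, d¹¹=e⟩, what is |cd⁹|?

Compute successive powers until reaching e:
  (cd⁹)¹ = cd⁹, (cd⁹)² = c²d⁷, (cd⁹)³ = d⁵, (cd⁹)⁴ = cd³, (cd⁹)⁵ = c²d, (cd⁹)⁶ = d¹⁰, (cd⁹)⁷ = cd⁸, (cd⁹)⁸ = c²d⁶, (cd⁹)⁹ = d⁴, (cd⁹)¹⁰ = cd², (cd⁹)¹¹ = c², (cd⁹)¹² = d⁹, (cd⁹)¹³ = cd⁷, (cd⁹)¹⁴ = c²d⁵, (cd⁹)¹⁵ = d³, (cd⁹)¹⁶ = cd, (cd⁹)¹⁷ = c²d¹⁰, (cd⁹)¹⁸ = d⁸, (cd⁹)¹⁹ = cd⁶, (cd⁹)²⁰ = c²d⁴, (cd⁹)²¹ = d², (cd⁹)²² = c, (cd⁹)²³ = c²d⁹, (cd⁹)²⁴ = d⁷, (cd⁹)²⁵ = cd⁵, (cd⁹)²⁶ = c²d³, (cd⁹)²⁷ = d, (cd⁹)²⁸ = cd¹⁰, (cd⁹)²⁹ = c²d⁸, (cd⁹)³⁰ = d⁶, (cd⁹)³¹ = cd⁴, (cd⁹)³² = c²d², (cd⁹)³³ = e.
The smallest positive k with (cd⁹)ᵏ = e is 33.

Answer: 33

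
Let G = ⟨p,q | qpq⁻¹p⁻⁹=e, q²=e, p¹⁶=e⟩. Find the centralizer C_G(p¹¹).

⟨p¹¹⟩ ⊆ C_G(p¹¹) since powers of p¹¹ commute with p¹¹; so |C_G(p¹¹)| ≥ |⟨p¹¹⟩| = 16.
By orbit–stabilizer, |C_G(p¹¹)| = |G| / |conj. class of p¹¹| = 32 / 2 = 16.
The 16 elements commuting with p¹¹ are {e, p, p², p³, p⁴, p⁵, p⁶, p⁷, p⁸, p⁹, p¹⁰, p¹¹, p¹², p¹³, p¹⁴, p¹⁵}.

Answer: {e, p, p², p³, p⁴, p⁵, p⁶, p⁷, p⁸, p⁹, p¹⁰, p¹¹, p¹², p¹³, p¹⁴, p¹⁵}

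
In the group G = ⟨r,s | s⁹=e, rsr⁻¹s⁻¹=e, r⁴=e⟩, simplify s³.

Compute successive powers of s, reducing at each step:
  s²: s · s = s²
  s³: (s²) · s = s³

Answer: s³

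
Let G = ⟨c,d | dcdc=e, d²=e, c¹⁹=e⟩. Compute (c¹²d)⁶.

Compute successive powers of (c¹²d), reducing at each step:
  (c¹²d)²: (c¹²d) · c¹² = d;   d · d = e
  (c¹²d)³: e · c¹² = c¹²;   (c¹²) · d = c¹²d
  (c¹²d)⁴: (c¹²d) · c¹² = d;   d · d = e
  (c¹²d)⁵: e · c¹² = c¹²;   (c¹²) · d = c¹²d
  (c¹²d)⁶: (c¹²d) · c¹² = d;   d · d = e

Answer: e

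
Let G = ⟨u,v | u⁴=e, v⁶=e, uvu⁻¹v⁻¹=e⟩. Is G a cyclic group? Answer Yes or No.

|G| = 24, but the maximum element order in G is 12 < 24. No single element generates all of G, so G is not cyclic.

Answer: No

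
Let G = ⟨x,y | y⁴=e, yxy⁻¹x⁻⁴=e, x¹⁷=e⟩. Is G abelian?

x·y = xy but y·x = x⁴y, so x·y ≠ y·x and G is not abelian.

Answer: No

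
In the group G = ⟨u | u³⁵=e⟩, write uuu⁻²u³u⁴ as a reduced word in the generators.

Multiply left to right, reducing at each step:
  u · u = u²
  (u²) · u⁻² = e
  e · u³ = u³
  (u³) · u⁴ = u⁷

Answer: u⁷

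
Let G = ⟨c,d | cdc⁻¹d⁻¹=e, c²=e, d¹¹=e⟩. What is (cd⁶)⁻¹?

The order of (cd⁶) is 22 (smallest k with (cd⁶)ᵏ = e), so (cd⁶)⁻¹ = (cd⁶)²¹ = cd⁵.
Check: (cd⁶) · (cd⁵) → (cd⁶) · c = d⁶;   (d⁶) · d⁵ = e, giving e as required.

Answer: cd⁵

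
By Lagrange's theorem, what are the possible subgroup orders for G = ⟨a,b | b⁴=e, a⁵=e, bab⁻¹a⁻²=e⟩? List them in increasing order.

|G| = 20 = 2² · 5. By Lagrange's theorem the order of any subgroup divides 20; the divisors of 20 are 1, 2, 4, 5, 10, 20.

Answer: 1, 2, 4, 5, 10, 20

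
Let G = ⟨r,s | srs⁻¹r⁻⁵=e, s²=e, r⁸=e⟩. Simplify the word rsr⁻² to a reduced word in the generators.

Multiply left to right, reducing at each step:
  r · s = rs
  (rs) · r⁻² = r⁷s

Answer: r⁷s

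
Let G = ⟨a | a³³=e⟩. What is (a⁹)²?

Compute successive powers of (a⁹), reducing at each step:
  (a⁹)²: (a⁹) · a⁹ = a¹⁸

Answer: a¹⁸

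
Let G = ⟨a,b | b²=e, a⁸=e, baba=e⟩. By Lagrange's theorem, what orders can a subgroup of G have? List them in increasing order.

|G| = 16 = 2⁴. By Lagrange's theorem the order of any subgroup divides 16; the divisors of 16 are 1, 2, 4, 8, 16.

Answer: 1, 2, 4, 8, 16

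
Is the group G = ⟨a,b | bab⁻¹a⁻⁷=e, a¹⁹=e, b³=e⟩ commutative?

a·b = ab but b·a = a⁷b, so a·b ≠ b·a and G is not abelian.

Answer: No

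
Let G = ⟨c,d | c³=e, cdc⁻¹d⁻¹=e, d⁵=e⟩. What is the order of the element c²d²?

Compute successive powers until reaching e:
  (c²d²)¹ = c²d², (c²d²)² = cd⁴, (c²d²)³ = d, (c²d²)⁴ = c²d³, (c²d²)⁵ = c, (c²d²)⁶ = d², (c²d²)⁷ = c²d⁴, (c²d²)⁸ = cd, (c²d²)⁹ = d³, (c²d²)¹⁰ = c², (c²d²)¹¹ = cd², (c²d²)¹² = d⁴, (c²d²)¹³ = c²d, (c²d²)¹⁴ = cd³, (c²d²)¹⁵ = e.
The smallest positive k with (c²d²)ᵏ = e is 15.

Answer: 15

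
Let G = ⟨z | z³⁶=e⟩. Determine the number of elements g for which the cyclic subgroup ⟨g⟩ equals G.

G is cyclic of order 36. An element generates G iff its order is 36, and a cyclic group of order 36 has exactly φ(36) = 12 such elements.

Answer: 12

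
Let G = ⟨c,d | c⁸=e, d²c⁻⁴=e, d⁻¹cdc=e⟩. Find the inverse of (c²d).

The order of (c²d) is 4 (smallest k with (c²d)ᵏ = e), so (c²d)⁻¹ = (c²d)³ = c²d⁻¹.
Check: (c²d) · (c²d⁻¹) → (c²d) · c² = d;   d · d⁻¹ = e, giving e as required.

Answer: c²d⁻¹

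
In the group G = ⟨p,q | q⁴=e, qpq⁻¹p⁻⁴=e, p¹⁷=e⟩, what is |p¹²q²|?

Compute successive powers until reaching e:
  (p¹²q²)¹ = p¹²q², (p¹²q²)² = e.
The smallest positive k with (p¹²q²)ᵏ = e is 2.

Answer: 2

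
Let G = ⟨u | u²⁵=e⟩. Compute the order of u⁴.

Compute successive powers until reaching e:
  (u⁴)¹ = u⁴, (u⁴)² = u⁸, (u⁴)³ = u¹², (u⁴)⁴ = u¹⁶, (u⁴)⁵ = u²⁰, (u⁴)⁶ = u²⁴, (u⁴)⁷ = u³, (u⁴)⁸ = u⁷, (u⁴)⁹ = u¹¹, (u⁴)¹⁰ = u¹⁵, (u⁴)¹¹ = u¹⁹, (u⁴)¹² = u²³, (u⁴)¹³ = u², (u⁴)¹⁴ = u⁶, (u⁴)¹⁵ = u¹⁰, (u⁴)¹⁶ = u¹⁴, (u⁴)¹⁷ = u¹⁸, (u⁴)¹⁸ = u²², (u⁴)¹⁹ = u, (u⁴)²⁰ = u⁵, (u⁴)²¹ = u⁹, (u⁴)²² = u¹³, (u⁴)²³ = u¹⁷, (u⁴)²⁴ = u²¹, (u⁴)²⁵ = e.
The smallest positive k with (u⁴)ᵏ = e is 25.

Answer: 25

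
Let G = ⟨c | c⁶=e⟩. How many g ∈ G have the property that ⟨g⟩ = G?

G is cyclic of order 6. An element generates G iff its order is 6, and a cyclic group of order 6 has exactly φ(6) = 2 such elements.

Answer: 2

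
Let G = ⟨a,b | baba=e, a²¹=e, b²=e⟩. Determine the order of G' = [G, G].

G' = [G, G] is generated by all commutators. The generator-pair commutators are: [a, b] = a².
The subgroup they normally generate is {e, a, a², a³, a⁴, a⁵, a⁶, a⁷, a⁸, a⁹, a¹⁰, a¹¹, a¹², a¹³, a¹⁴, a¹⁵, a¹⁶, a¹⁷, a¹⁸, a¹⁹, a²⁰}, of order 21.
Check: |G/G'| = 42/21 = 2 is the order of the abelianisation.

Answer: 21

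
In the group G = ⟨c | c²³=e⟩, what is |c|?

Compute successive powers until reaching e:
  c¹ = c, c² = c², c³ = c³, c⁴ = c⁴, c⁵ = c⁵, c⁶ = c⁶, c⁷ = c⁷, c⁸ = c⁸, c⁹ = c⁹, c¹⁰ = c¹⁰, c¹¹ = c¹¹, c¹² = c¹², c¹³ = c¹³, c¹⁴ = c¹⁴, c¹⁵ = c¹⁵, c¹⁶ = c¹⁶, c¹⁷ = c¹⁷, c¹⁸ = c¹⁸, c¹⁹ = c¹⁹, c²⁰ = c²⁰, c²¹ = c²¹, c²² = c²², c²³ = e.
The smallest positive k with cᵏ = e is 23.

Answer: 23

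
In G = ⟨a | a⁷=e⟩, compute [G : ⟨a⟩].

First find ord(a) by computing successive powers:
  a¹ = a, a² = a², a³ = a³, a⁴ = a⁴, a⁵ = a⁵, a⁶ = a⁶, a⁷ = e.
So |⟨a⟩| = ord(a) = 7. With |G| = 7, by Lagrange [G : ⟨a⟩] = 7/7 = 1.

Answer: 1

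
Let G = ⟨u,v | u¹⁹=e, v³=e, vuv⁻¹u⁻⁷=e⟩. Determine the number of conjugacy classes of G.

The conjugacy classes (representative and size) are:
  [e] (size 1), [u¹¹] (size 3), [u¹⁴] (size 3), [u⁶] (size 3), [u¹⁷] (size 3), [u¹²] (size 3), [u¹⁰] (size 3), [u²v] (size 19), [u¹⁸v²] (size 19).
Class equation: 1 + 3 + 3 + 3 + 3 + 3 + 3 + 19 + 19 = 57 = |G|. So G has 9 conjugacy classes.

Answer: 9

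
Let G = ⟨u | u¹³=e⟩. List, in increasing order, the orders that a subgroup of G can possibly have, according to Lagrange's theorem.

|G| = 13 = 13. By Lagrange's theorem the order of any subgroup divides 13; the divisors of 13 are 1, 13.

Answer: 1, 13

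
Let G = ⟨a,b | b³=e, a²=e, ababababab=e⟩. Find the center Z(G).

An element z ∈ Z(G) iff z commutes with every generator.
For example e is central: e·a = a = a·e; e·b = b = b·e.
Whereas a ∉ Z(G) since a·b = ab ≠ ba = b·a.
Checking each of the 60 elements this way gives Z(G) = {e}, of order 1.

Answer: {e}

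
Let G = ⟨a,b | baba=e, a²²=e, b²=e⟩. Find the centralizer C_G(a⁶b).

⟨a⁶b⟩ ⊆ C_G(a⁶b) since powers of a⁶b commute with a⁶b; so |C_G(a⁶b)| ≥ |⟨a⁶b⟩| = 2.
By orbit–stabilizer, |C_G(a⁶b)| = |G| / |conj. class of a⁶b| = 44 / 11 = 4.
The 4 elements commuting with a⁶b are {e, a¹¹, a⁶b, a¹⁷b}.

Answer: {e, a¹¹, a⁶b, a¹⁷b}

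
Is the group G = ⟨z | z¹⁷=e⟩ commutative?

G has a single generator, so G is cyclic and hence abelian.

Answer: Yes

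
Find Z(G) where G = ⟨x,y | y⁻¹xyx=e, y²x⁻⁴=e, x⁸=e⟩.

An element z ∈ Z(G) iff z commutes with every generator.
For example x⁴ is central: (x⁴)·x = x⁵ = x·(x⁴); (x⁴)·y = y⁻¹ = y·(x⁴).
Whereas x ∉ Z(G) since x·y = xy ≠ x³y⁻¹ = y·x.
Checking each of the 16 elements this way gives Z(G) = {e, x⁴}, of order 2.

Answer: {e, x⁴}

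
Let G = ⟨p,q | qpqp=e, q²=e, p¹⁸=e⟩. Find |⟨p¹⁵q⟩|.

|⟨p¹⁵q⟩| equals the order of p¹⁵q. Compute successive powers until reaching e:
  (p¹⁵q)¹ = p¹⁵q, (p¹⁵q)² = e.
The smallest positive k with (p¹⁵q)ᵏ = e is 2, so |⟨p¹⁵q⟩| = 2.

Answer: 2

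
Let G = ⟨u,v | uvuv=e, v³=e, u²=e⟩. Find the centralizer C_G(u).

⟨u⟩ ⊆ C_G(u) since powers of u commute with u; so |C_G(u)| ≥ |⟨u⟩| = 2.
By orbit–stabilizer, |C_G(u)| = |G| / |conj. class of u| = 6 / 3 = 2.
The 2 elements commuting with u are {e, u}.

Answer: {e, u}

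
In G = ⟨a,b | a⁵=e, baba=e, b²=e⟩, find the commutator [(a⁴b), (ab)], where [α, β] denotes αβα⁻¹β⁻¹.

[(a⁴b), (ab)] = (a⁴b)·(ab)·(a⁴b)⁻¹·(ab)⁻¹.
  (a⁴b) · (ab) = a³
  (a³) · (a⁴b) = a²b
  (a²b) · (ab) = a

Answer: a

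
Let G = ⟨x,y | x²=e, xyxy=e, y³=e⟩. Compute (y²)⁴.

Compute successive powers of (y²), reducing at each step:
  (y²)²: (y²) · y² = y
  (y²)³: y · y² = e
  (y²)⁴: e · y² = y²

Answer: y²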